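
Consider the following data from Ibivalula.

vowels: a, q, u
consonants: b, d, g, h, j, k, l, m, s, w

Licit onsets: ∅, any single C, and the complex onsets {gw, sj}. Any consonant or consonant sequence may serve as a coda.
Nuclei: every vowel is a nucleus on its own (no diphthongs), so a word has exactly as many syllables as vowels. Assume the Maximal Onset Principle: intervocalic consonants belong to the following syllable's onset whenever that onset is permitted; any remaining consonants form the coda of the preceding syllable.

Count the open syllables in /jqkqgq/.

The vowels are q, q, q — 3 nuclei, so 3 syllables.
σ1/σ2 boundary: /k/ → onset of the next syllable (single consonants are always licit onsets).
σ2/σ3 boundary: /g/ → onset of the next syllable (single consonants are always licit onsets).
So the parse is jq.kq.gq.
Classifying each syllable: /jq/ (open), /kq/ (open), /gq/ (open).
Open syllables: 3.

3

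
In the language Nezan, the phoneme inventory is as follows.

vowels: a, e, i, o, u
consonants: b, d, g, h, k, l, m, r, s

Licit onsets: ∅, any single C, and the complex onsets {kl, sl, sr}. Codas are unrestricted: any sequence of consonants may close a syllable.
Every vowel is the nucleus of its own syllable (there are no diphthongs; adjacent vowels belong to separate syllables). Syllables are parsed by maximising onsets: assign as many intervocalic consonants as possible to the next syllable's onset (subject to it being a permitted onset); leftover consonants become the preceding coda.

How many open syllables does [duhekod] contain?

2

Nuclei (vowels): u, e, o → 3 syllables.
σ1/σ2 boundary: /h/ → onset of the next syllable (single consonants are always licit onsets).
σ2/σ3 boundary: just /k/ — single C goes to the following onset.
Putting it together: du.he.kod.
Classifying each syllable: /du/ (open), /he/ (open), /kod/ (closed).
Open syllables: 2.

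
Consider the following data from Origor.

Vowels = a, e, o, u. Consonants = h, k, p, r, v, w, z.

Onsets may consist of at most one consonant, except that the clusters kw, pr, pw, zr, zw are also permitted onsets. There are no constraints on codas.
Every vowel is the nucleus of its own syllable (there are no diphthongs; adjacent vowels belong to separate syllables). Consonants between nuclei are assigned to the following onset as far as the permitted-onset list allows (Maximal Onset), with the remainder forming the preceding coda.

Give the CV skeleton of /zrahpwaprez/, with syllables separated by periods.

The vowels are a, a, e — 3 nuclei, so 3 syllables.
σ1/σ2 boundary: /hpw/ — longest licit onset from the right is /pw/, leaving /h/ as coda.
σ2/σ3 boundary: /pr/ — entire cluster is a permitted onset → onset /pr/, coda ∅.
Result: zrah.pwa.prez.
Mapping each syllable to C/V: /zrah/ → CCVC, /pwa/ → CCV, /prez/ → CCVC.

CCVC.CCV.CCVC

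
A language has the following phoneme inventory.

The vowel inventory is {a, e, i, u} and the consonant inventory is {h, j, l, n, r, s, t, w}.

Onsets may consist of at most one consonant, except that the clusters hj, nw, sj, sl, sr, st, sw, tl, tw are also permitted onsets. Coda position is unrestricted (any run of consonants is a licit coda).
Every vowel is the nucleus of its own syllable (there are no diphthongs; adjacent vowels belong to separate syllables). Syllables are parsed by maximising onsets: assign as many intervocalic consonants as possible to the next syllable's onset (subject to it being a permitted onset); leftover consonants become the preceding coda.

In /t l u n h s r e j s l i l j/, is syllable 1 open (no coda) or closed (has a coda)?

closed

Vowels present: u, e, i; each is a nucleus, giving 3 syllables.
Between /u/ (V1) and /e/ (V2): /nhsr/ splits as /nh/ + /sr/ (/sr/ is the longest suffix that is a licit onset).
Between /e/ (V2) and /i/ (V3): /jsl/ splits as /j/ + /sl/ (/sl/ is the longest suffix that is a licit onset).
So the parse is tlunh.srej.slilj.
Syllable 1 is /tlunh/ with coda /nh/, so it is closed.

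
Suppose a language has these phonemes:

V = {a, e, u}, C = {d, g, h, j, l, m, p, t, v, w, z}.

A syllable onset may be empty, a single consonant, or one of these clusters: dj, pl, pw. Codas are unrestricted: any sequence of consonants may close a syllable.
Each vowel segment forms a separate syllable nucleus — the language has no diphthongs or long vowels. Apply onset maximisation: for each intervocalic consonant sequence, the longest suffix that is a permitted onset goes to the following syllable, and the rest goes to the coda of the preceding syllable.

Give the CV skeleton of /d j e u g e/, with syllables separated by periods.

CCV.V.CV

The vowels are e, u, e — 3 nuclei, so 3 syllables.
Between /e/ (V1) and /u/ (V2): no consonants, so the boundary falls immediately after /e/.
Between /u/ (V2) and /e/ (V3): /g/ → onset of the next syllable (single consonants are always licit onsets).
So the parse is dje.u.ge.
Mapping each syllable to C/V: /dje/ → CCV, /u/ → V, /ge/ → CV.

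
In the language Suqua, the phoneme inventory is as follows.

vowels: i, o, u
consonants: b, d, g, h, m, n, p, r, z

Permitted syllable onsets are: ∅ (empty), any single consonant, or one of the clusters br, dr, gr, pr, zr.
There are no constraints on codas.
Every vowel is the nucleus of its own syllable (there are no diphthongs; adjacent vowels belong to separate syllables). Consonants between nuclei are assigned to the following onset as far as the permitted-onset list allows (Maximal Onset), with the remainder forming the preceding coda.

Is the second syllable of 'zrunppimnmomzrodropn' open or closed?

Nuclei (vowels): u, i, o, o, o → 5 syllables.
/u…i/ gap (V1→V2): cluster /npp/ — the longest permitted-onset suffix is /p/; onset = /p/, preceding coda = /np/.
/i…o/ gap (V2→V3): cluster /mnm/ — the longest permitted-onset suffix is /m/; onset = /m/, preceding coda = /mn/.
/o…o/ gap (V3→V4): /mzr/ — longest licit onset from the right is /zr/, leaving /m/ as coda.
/o…o/ gap (V4→V5): cluster /dr/ — /dr/ is itself a permitted onset, so the whole cluster goes right; preceding coda = ∅.
Syllabification: zrunp.pimn.mom.zro.dropn.
Syllable 2 is /pimn/ with coda /mn/, so it is closed.

closed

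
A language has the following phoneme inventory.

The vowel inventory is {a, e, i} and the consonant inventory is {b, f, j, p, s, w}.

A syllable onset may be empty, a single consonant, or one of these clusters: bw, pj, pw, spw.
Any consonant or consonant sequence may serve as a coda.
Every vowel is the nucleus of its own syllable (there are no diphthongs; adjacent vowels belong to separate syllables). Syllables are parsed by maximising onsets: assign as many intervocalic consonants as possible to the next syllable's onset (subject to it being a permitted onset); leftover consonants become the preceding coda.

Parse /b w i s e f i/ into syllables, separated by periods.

Vowels present: i, e, i; each is a nucleus, giving 3 syllables.
/i…e/ gap (V1→V2): just /s/ — single C goes to the following onset.
/e…i/ gap (V2→V3): /f/ is a single consonant, so it becomes the next onset.

bwi.se.fi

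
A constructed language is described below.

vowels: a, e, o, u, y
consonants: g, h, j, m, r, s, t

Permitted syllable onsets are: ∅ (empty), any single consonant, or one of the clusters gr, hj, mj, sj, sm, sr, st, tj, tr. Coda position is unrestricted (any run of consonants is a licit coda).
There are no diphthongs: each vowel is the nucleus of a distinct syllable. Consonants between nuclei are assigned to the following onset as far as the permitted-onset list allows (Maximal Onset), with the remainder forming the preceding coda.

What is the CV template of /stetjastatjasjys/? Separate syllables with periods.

CCV.CCV.CCV.CCV.CCVC

The vowels are e, a, a, a, y — 5 nuclei, so 5 syllables.
Between /e/ (V1) and /a/ (V2): /tj/ — entire cluster is a permitted onset → onset /tj/, coda ∅.
Between /a/ (V2) and /a/ (V3): /st/ — entire cluster is a permitted onset → onset /st/, coda ∅.
Between /a/ (V3) and /a/ (V4): cluster /tj/ — /tj/ is itself a permitted onset, so the whole cluster goes right; preceding coda = ∅.
Between /a/ (V4) and /y/ (V5): /sj/ — entire cluster is a permitted onset → onset /sj/, coda ∅.
Syllabification: ste.tja.sta.tja.sjys.
Mapping each syllable to C/V: /ste/ → CCV, /tja/ → CCV, /sta/ → CCV, /tja/ → CCV, /sjys/ → CCVC.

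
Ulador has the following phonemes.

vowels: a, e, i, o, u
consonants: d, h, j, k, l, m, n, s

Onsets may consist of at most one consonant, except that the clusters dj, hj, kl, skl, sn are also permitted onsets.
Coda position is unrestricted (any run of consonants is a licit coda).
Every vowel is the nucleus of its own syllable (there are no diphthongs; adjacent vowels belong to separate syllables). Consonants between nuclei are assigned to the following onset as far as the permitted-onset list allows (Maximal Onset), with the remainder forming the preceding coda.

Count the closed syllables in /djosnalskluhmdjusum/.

3

The vowels are o, a, u, u, u — 5 nuclei, so 5 syllables.
Between /o/ (V1) and /a/ (V2): /sn/ — entire cluster is a permitted onset → onset /sn/, coda ∅.
Between /a/ (V2) and /u/ (V3): /lskl/ splits as /l/ + /skl/ (/skl/ is the longest suffix that is a licit onset).
Between /u/ (V3) and /u/ (V4): /hmdj/ splits as /hm/ + /dj/ (/dj/ is the longest suffix that is a licit onset).
Between /u/ (V4) and /u/ (V5): /s/ → onset of the next syllable (single consonants are always licit onsets).
Syllabification: djo.snal.skluhm.dju.sum.
Classifying each syllable: /djo/ (open), /snal/ (closed), /skluhm/ (closed), /dju/ (open), /sum/ (closed).
Closed syllables: 3.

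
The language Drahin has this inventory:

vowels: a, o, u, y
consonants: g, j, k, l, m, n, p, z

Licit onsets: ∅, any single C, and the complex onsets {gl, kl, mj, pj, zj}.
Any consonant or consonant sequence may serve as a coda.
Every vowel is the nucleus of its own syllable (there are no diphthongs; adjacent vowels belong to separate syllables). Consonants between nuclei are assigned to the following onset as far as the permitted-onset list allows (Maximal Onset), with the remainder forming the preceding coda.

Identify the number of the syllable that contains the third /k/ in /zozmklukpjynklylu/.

Nuclei (vowels): o, u, y, y, u → 5 syllables.
σ1/σ2 boundary: /zmkl/ splits as /zm/ + /kl/ (/kl/ is the longest suffix that is a licit onset).
σ2/σ3 boundary: cluster /kpj/ — the longest permitted-onset suffix is /pj/; onset = /pj/, preceding coda = /k/.
σ3/σ4 boundary: cluster /nkl/ — the longest permitted-onset suffix is /kl/; onset = /kl/, preceding coda = /n/.
σ4/σ5 boundary: /l/ → onset of the next syllable (single consonants are always licit onsets).
Result: zozm.kluk.pjyn.kly.lu.
The third /k/ is in the onset of syllable 4 (/kly/).

4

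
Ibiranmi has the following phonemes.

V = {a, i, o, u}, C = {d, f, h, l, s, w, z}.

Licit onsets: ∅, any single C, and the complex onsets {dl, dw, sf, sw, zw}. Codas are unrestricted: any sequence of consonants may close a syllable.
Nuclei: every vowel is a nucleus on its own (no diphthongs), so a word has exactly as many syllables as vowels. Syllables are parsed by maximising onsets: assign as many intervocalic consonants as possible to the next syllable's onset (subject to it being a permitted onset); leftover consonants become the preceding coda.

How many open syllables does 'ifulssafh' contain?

The vowels are i, u, a — 3 nuclei, so 3 syllables.
/i…u/ gap (V1→V2): /f/ → onset of the next syllable (single consonants are always licit onsets).
/u…a/ gap (V2→V3): /lss/ splits as /ls/ + /s/ (/s/ is the longest suffix that is a licit onset).
Syllabification: i.fuls.safh.
Classifying each syllable: /i/ (open), /fuls/ (closed), /safh/ (closed).
Open syllables: 1.

1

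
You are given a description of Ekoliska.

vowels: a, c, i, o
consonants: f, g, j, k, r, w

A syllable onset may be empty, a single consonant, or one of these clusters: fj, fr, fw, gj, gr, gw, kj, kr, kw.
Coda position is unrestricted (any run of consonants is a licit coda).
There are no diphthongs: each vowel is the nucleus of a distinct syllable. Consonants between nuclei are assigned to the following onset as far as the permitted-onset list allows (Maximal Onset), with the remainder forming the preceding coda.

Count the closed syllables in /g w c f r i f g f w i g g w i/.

2

Vowels present: c, i, i, i; each is a nucleus, giving 4 syllables.
σ1/σ2 boundary: /fr/ — entire cluster is a permitted onset → onset /fr/, coda ∅.
σ2/σ3 boundary: /fgfw/ splits as /fg/ + /fw/ (/fw/ is the longest suffix that is a licit onset).
σ3/σ4 boundary: /ggw/ — longest licit onset from the right is /gw/, leaving /g/ as coda.
Result: gwc.frifg.fwig.gwi.
Classifying each syllable: /gwc/ (open), /frifg/ (closed), /fwig/ (closed), /gwi/ (open).
Closed syllables: 2.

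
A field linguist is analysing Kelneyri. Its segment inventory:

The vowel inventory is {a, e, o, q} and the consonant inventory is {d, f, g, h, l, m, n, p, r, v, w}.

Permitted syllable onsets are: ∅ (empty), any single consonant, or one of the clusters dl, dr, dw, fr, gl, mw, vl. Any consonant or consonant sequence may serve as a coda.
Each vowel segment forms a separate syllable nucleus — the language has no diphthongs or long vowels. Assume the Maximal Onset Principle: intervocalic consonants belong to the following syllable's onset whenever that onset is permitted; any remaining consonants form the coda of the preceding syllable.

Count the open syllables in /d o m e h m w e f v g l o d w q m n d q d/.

2

The vowels are o, e, e, o, q, q — 6 nuclei, so 6 syllables.
Between /o/ (V1) and /e/ (V2): /m/ → onset of the next syllable (single consonants are always licit onsets).
Between /e/ (V2) and /e/ (V3): /hmw/; trying suffixes from longest down, /mw/ is the first permitted one, so coda /h/ | onset /mw/.
Between /e/ (V3) and /o/ (V4): /fvgl/; trying suffixes from longest down, /gl/ is the first permitted one, so coda /fv/ | onset /gl/.
Between /o/ (V4) and /q/ (V5): cluster /dw/ — /dw/ is itself a permitted onset, so the whole cluster goes right; preceding coda = ∅.
Between /q/ (V5) and /q/ (V6): /mnd/ splits as /mn/ + /d/ (/d/ is the longest suffix that is a licit onset).
So the parse is do.meh.mwefv.glo.dwqmn.dqd.
Classifying each syllable: /do/ (open), /meh/ (closed), /mwefv/ (closed), /glo/ (open), /dwqmn/ (closed), /dqd/ (closed).
Open syllables: 2.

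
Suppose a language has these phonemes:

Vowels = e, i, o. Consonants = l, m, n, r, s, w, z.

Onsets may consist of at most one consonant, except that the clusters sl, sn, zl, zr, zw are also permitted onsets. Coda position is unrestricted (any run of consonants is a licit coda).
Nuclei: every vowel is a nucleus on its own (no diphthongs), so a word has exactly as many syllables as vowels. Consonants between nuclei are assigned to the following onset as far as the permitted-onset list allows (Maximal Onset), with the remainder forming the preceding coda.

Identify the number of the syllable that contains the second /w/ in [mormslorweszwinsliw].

4

Nuclei (vowels): o, o, e, i, i → 5 syllables.
V1 /o/ – V2 /o/: /rmsl/ — longest licit onset from the right is /sl/, leaving /rm/ as coda.
V2 /o/ – V3 /e/: /rw/ splits as /r/ + /w/ (/w/ is the longest suffix that is a licit onset).
V3 /e/ – V4 /i/: /szw/; trying suffixes from longest down, /zw/ is the first permitted one, so coda /s/ | onset /zw/.
V4 /i/ – V5 /i/: /nsl/; trying suffixes from longest down, /sl/ is the first permitted one, so coda /n/ | onset /sl/.
Syllabification: morm.slor.wes.zwin.sliw.
The second /w/ is in the onset of syllable 4 (/zwin/).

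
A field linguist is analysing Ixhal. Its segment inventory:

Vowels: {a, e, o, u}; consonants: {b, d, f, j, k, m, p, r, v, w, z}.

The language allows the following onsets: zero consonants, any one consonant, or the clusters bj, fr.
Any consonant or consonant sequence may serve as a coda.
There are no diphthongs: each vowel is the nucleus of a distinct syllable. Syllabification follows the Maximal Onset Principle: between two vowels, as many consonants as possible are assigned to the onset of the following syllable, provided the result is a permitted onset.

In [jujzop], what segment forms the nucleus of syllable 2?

o

Nuclei (vowels): u, o → 2 syllables.
The second nucleus (vowel 2 from the left) is /o/.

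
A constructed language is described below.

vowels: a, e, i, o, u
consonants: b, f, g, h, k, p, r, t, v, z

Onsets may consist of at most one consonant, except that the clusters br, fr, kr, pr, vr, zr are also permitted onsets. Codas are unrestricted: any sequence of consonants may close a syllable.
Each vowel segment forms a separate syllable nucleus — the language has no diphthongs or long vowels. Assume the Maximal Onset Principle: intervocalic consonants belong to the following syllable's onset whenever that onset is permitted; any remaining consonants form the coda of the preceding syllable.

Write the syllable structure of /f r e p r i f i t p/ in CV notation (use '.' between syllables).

The vowels are e, i, i — 3 nuclei, so 3 syllables.
Between /e/ (V1) and /i/ (V2): cluster /pr/ — /pr/ is itself a permitted onset, so the whole cluster goes right; preceding coda = ∅.
Between /i/ (V2) and /i/ (V3): just /f/ — single C goes to the following onset.
Result: fre.pri.fitp.
Mapping each syllable to C/V: /fre/ → CCV, /pri/ → CCV, /fitp/ → CVCC.

CCV.CCV.CVCC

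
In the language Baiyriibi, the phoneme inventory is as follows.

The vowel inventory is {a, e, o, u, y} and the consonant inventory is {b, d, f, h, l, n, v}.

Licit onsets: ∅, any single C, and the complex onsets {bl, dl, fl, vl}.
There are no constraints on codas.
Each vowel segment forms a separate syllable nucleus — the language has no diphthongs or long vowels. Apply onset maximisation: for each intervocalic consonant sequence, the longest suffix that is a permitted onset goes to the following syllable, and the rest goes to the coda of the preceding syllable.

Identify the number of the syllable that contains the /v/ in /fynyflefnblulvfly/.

4

The vowels are y, y, e, u, y — 5 nuclei, so 5 syllables.
/y…y/ gap (V1→V2): /n/ → onset of the next syllable (single consonants are always licit onsets).
/y…e/ gap (V2→V3): /fl/ — entire cluster is a permitted onset → onset /fl/, coda ∅.
/e…u/ gap (V3→V4): /fnbl/; trying suffixes from longest down, /bl/ is the first permitted one, so coda /fn/ | onset /bl/.
/u…y/ gap (V4→V5): /lvfl/ splits as /lv/ + /fl/ (/fl/ is the longest suffix that is a licit onset).
Syllabification: fy.ny.flefn.blulv.fly.
The /v/ is in the coda of syllable 4 (/blulv/).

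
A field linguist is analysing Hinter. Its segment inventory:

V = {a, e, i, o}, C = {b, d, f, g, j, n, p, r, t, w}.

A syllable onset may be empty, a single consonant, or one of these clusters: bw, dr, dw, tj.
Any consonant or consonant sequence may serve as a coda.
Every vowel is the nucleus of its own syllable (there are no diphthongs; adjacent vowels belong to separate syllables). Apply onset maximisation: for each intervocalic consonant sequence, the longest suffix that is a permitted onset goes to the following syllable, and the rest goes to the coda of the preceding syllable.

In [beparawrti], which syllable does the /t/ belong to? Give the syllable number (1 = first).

4

Vowels present: e, a, a, i; each is a nucleus, giving 4 syllables.
V1 /e/ – V2 /a/: /p/ → onset of the next syllable (single consonants are always licit onsets).
V2 /a/ – V3 /a/: just /r/ — single C goes to the following onset.
V3 /a/ – V4 /i/: /wrt/ splits as /wr/ + /t/ (/t/ is the longest suffix that is a licit onset).
Syllabification: be.pa.rawr.ti.
The /t/ is in the onset of syllable 4 (/ti/).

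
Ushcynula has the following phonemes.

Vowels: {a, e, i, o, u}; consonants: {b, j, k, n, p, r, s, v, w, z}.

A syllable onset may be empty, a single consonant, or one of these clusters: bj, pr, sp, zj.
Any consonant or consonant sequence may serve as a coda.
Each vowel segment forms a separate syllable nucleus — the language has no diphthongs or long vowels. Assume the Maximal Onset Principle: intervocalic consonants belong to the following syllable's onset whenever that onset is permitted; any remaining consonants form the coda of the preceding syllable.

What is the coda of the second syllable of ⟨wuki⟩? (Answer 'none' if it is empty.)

The vowels are u, i — 2 nuclei, so 2 syllables.
/u…i/ gap (V1→V2): just /k/ — single C goes to the following onset.
Putting it together: wu.ki.
Syllable 2 is /ki/: onset /k/, nucleus /i/, coda ∅.

none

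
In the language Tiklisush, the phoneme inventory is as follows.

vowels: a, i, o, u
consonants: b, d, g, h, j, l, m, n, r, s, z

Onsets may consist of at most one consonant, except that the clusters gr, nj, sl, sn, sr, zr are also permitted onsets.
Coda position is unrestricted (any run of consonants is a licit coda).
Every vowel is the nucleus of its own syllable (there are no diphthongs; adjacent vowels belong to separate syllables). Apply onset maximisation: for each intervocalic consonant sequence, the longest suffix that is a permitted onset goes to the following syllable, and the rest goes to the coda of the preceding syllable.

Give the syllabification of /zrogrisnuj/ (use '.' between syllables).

Vowels present: o, i, u; each is a nucleus, giving 3 syllables.
σ1/σ2 boundary: /gr/ is a licit onset in full, so it all attaches to the next syllable.
σ2/σ3 boundary: /sn/ — entire cluster is a permitted onset → onset /sn/, coda ∅.

zro.gri.snuj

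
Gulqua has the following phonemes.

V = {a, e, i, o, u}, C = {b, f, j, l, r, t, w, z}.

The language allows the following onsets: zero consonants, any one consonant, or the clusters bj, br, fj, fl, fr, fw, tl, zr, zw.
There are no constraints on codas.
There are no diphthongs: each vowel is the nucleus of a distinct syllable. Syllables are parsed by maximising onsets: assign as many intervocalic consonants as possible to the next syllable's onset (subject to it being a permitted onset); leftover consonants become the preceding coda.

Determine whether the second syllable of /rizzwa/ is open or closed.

open

Nuclei (vowels): i, a → 2 syllables.
V1 /i/ – V2 /a/: cluster /zzw/ — the longest permitted-onset suffix is /zw/; onset = /zw/, preceding coda = /z/.
So the parse is riz.zwa.
Syllable 2 is /zwa/; it ends in its nucleus with no coda, so it is open.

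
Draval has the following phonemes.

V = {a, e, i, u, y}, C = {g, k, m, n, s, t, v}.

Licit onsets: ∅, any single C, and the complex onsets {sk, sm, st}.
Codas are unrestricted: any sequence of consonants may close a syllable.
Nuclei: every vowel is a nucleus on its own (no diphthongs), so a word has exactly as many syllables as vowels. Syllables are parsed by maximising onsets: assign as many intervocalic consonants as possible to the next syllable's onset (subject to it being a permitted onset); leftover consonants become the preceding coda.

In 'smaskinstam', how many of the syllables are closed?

2

The vowels are a, i, a — 3 nuclei, so 3 syllables.
/a…i/ gap (V1→V2): /sk/ — entire cluster is a permitted onset → onset /sk/, coda ∅.
/i…a/ gap (V2→V3): cluster /nst/ — the longest permitted-onset suffix is /st/; onset = /st/, preceding coda = /n/.
Result: sma.skin.stam.
Classifying each syllable: /sma/ (open), /skin/ (closed), /stam/ (closed).
Closed syllables: 2.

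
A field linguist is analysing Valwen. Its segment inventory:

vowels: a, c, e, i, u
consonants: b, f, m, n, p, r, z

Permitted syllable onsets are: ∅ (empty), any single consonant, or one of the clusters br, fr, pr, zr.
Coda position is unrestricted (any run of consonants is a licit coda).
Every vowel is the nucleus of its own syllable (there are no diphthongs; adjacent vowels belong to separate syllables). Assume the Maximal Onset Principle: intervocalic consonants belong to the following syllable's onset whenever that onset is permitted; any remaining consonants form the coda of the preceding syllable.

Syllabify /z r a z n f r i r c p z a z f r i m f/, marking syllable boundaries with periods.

zrazn.fri.rcp.zaz.frimf

Vowels present: a, i, c, a, i; each is a nucleus, giving 5 syllables.
σ1/σ2 boundary: /znfr/ splits as /zn/ + /fr/ (/fr/ is the longest suffix that is a licit onset).
σ2/σ3 boundary: just /r/ — single C goes to the following onset.
σ3/σ4 boundary: cluster /pz/ — the longest permitted-onset suffix is /z/; onset = /z/, preceding coda = /p/.
σ4/σ5 boundary: /zfr/; trying suffixes from longest down, /fr/ is the first permitted one, so coda /z/ | onset /fr/.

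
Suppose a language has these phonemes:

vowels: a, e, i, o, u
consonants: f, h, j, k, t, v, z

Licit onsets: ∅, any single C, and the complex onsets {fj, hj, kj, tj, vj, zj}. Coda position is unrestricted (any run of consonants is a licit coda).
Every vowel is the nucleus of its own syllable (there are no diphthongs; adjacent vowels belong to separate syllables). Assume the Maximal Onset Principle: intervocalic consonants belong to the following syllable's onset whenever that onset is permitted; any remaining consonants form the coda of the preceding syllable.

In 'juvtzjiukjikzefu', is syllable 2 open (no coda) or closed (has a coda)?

open

Nuclei (vowels): u, i, u, i, e, u → 6 syllables.
V1 /u/ – V2 /i/: /vtzj/ splits as /vt/ + /zj/ (/zj/ is the longest suffix that is a licit onset).
V2 /i/ – V3 /u/: nothing intervenes; syllable break is V.V.
V3 /u/ – V4 /i/: /kj/ is a licit onset in full, so it all attaches to the next syllable.
V4 /i/ – V5 /e/: /kz/ splits as /k/ + /z/ (/z/ is the longest suffix that is a licit onset).
V5 /e/ – V6 /u/: /f/ → onset of the next syllable (single consonants are always licit onsets).
Result: juvt.zji.u.kjik.ze.fu.
Syllable 2 is /zji/; it ends in its nucleus with no coda, so it is open.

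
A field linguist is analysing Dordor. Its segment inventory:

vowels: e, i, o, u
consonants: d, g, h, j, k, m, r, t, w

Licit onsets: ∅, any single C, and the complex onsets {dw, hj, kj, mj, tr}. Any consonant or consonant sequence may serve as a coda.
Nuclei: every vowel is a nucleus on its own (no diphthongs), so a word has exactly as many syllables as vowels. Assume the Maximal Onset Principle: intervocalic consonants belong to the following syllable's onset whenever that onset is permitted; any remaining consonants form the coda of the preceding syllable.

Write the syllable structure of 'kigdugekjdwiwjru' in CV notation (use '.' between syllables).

Vowels present: i, u, e, i, u; each is a nucleus, giving 5 syllables.
/i…u/ gap (V1→V2): /gd/ splits as /g/ + /d/ (/d/ is the longest suffix that is a licit onset).
/u…e/ gap (V2→V3): just /g/ — single C goes to the following onset.
/e…i/ gap (V3→V4): /kjdw/; trying suffixes from longest down, /dw/ is the first permitted one, so coda /kj/ | onset /dw/.
/i…u/ gap (V4→V5): /wjr/ — longest licit onset from the right is /r/, leaving /wj/ as coda.
Putting it together: kig.du.gekj.dwiwj.ru.
Mapping each syllable to C/V: /kig/ → CVC, /du/ → CV, /gekj/ → CVCC, /dwiwj/ → CCVCC, /ru/ → CV.

CVC.CV.CVCC.CCVCC.CV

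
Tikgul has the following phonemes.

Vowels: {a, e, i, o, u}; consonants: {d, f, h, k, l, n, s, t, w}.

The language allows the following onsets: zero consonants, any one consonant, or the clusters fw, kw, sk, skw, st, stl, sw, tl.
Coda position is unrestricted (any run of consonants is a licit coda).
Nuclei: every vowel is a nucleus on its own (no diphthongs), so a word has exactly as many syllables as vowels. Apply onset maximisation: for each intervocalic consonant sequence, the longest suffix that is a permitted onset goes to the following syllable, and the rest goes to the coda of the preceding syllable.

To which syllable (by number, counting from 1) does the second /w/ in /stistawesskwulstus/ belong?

Nuclei (vowels): i, a, e, u, u → 5 syllables.
Between /i/ (V1) and /a/ (V2): cluster /st/ — /st/ is itself a permitted onset, so the whole cluster goes right; preceding coda = ∅.
Between /a/ (V2) and /e/ (V3): /w/ is a single consonant, so it becomes the next onset.
Between /e/ (V3) and /u/ (V4): /sskw/ splits as /s/ + /skw/ (/skw/ is the longest suffix that is a licit onset).
Between /u/ (V4) and /u/ (V5): /lst/ — longest licit onset from the right is /st/, leaving /l/ as coda.
Result: sti.sta.wes.skwul.stus.
The second /w/ is in the onset of syllable 4 (/skwul/).

4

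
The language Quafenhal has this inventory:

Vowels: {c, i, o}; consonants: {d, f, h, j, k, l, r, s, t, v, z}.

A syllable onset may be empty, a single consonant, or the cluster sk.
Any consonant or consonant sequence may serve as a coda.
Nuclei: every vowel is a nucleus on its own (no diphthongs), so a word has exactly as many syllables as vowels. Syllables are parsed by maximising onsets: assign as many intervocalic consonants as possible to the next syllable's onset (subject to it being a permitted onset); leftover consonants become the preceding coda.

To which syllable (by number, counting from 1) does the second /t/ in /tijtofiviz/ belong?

2

Nuclei (vowels): i, o, i, i → 4 syllables.
V1 /i/ – V2 /o/: /jt/ — longest licit onset from the right is /t/, leaving /j/ as coda.
V2 /o/ – V3 /i/: just /f/ — single C goes to the following onset.
V3 /i/ – V4 /i/: /v/ → onset of the next syllable (single consonants are always licit onsets).
So the parse is tij.to.fi.viz.
The second /t/ is in the onset of syllable 2 (/to/).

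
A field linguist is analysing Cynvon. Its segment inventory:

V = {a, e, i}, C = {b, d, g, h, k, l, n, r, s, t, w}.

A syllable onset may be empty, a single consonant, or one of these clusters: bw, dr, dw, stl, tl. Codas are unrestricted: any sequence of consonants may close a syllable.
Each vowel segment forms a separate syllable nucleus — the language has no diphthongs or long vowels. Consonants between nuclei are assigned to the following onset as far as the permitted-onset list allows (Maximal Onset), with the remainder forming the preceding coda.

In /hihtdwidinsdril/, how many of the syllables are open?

1

Nuclei (vowels): i, i, i, i → 4 syllables.
Between /i/ (V1) and /i/ (V2): cluster /htdw/ — the longest permitted-onset suffix is /dw/; onset = /dw/, preceding coda = /ht/.
Between /i/ (V2) and /i/ (V3): just /d/ — single C goes to the following onset.
Between /i/ (V3) and /i/ (V4): /nsdr/ splits as /ns/ + /dr/ (/dr/ is the longest suffix that is a licit onset).
Syllabification: hiht.dwi.dins.dril.
Classifying each syllable: /hiht/ (closed), /dwi/ (open), /dins/ (closed), /dril/ (closed).
Open syllables: 1.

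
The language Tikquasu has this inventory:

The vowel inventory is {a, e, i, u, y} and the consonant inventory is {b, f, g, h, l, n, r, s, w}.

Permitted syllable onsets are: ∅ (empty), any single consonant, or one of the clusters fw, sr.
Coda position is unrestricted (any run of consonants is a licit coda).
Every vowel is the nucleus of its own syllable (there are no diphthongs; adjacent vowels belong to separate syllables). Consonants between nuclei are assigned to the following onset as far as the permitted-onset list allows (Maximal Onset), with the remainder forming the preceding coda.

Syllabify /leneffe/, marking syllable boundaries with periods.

le.nef.fe

Vowels present: e, e, e; each is a nucleus, giving 3 syllables.
σ1/σ2 boundary: /n/ is a single consonant, so it becomes the next onset.
σ2/σ3 boundary: cluster /ff/ — the longest permitted-onset suffix is /f/; onset = /f/, preceding coda = /f/.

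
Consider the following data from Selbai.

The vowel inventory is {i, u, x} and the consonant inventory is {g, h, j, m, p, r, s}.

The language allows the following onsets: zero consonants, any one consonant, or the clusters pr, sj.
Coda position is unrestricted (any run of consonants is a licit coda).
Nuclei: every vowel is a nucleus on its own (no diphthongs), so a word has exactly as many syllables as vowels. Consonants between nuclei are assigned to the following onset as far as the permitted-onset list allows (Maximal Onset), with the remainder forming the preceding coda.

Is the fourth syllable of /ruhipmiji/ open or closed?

open

Nuclei (vowels): u, i, i, i → 4 syllables.
Between /u/ (V1) and /i/ (V2): /h/ is a single consonant, so it becomes the next onset.
Between /i/ (V2) and /i/ (V3): /pm/ splits as /p/ + /m/ (/m/ is the longest suffix that is a licit onset).
Between /i/ (V3) and /i/ (V4): just /j/ — single C goes to the following onset.
Result: ru.hip.mi.ji.
Syllable 4 is /ji/; it ends in its nucleus with no coda, so it is open.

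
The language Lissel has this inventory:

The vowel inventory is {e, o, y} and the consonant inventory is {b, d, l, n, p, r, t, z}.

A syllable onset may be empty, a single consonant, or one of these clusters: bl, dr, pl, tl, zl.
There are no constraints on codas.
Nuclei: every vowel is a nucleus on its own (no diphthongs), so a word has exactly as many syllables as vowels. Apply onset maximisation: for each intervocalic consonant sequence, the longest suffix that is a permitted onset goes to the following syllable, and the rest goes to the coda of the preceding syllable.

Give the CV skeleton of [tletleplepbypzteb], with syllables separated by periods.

CCV.CCV.CCVC.CVCC.CVC

Vowels present: e, e, e, y, e; each is a nucleus, giving 5 syllables.
Between /e/ (V1) and /e/ (V2): cluster /tl/ — /tl/ is itself a permitted onset, so the whole cluster goes right; preceding coda = ∅.
Between /e/ (V2) and /e/ (V3): /pl/ — entire cluster is a permitted onset → onset /pl/, coda ∅.
Between /e/ (V3) and /y/ (V4): /pb/ — longest licit onset from the right is /b/, leaving /p/ as coda.
Between /y/ (V4) and /e/ (V5): cluster /pzt/ — the longest permitted-onset suffix is /t/; onset = /t/, preceding coda = /pz/.
Result: tle.tle.plep.bypz.teb.
Mapping each syllable to C/V: /tle/ → CCV, /tle/ → CCV, /plep/ → CCVC, /bypz/ → CVCC, /teb/ → CVC.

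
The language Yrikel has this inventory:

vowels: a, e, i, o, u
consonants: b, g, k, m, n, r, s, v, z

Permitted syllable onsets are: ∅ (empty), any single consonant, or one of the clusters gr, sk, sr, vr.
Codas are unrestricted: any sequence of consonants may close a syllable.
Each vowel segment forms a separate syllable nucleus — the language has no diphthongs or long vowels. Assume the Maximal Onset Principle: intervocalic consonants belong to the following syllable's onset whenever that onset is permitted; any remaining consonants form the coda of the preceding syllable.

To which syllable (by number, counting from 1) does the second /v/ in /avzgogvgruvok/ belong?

The vowels are a, o, u, o — 4 nuclei, so 4 syllables.
σ1/σ2 boundary: cluster /vzg/ — the longest permitted-onset suffix is /g/; onset = /g/, preceding coda = /vz/.
σ2/σ3 boundary: /gvgr/ — longest licit onset from the right is /gr/, leaving /gv/ as coda.
σ3/σ4 boundary: /v/ is a single consonant, so it becomes the next onset.
So the parse is avz.gogv.gru.vok.
The second /v/ is in the coda of syllable 2 (/gogv/).

2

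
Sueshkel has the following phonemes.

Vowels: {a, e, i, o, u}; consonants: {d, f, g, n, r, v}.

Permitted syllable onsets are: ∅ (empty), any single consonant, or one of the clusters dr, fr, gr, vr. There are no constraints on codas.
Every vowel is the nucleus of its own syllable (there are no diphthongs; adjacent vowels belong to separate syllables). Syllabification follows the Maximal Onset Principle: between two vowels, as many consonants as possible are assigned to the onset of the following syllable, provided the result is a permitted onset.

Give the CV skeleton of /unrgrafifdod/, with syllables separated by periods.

Nuclei (vowels): u, a, i, o → 4 syllables.
Between /u/ (V1) and /a/ (V2): /nrgr/ splits as /nr/ + /gr/ (/gr/ is the longest suffix that is a licit onset).
Between /a/ (V2) and /i/ (V3): /f/ → onset of the next syllable (single consonants are always licit onsets).
Between /i/ (V3) and /o/ (V4): cluster /fd/ — the longest permitted-onset suffix is /d/; onset = /d/, preceding coda = /f/.
Syllabification: unr.gra.fif.dod.
Mapping each syllable to C/V: /unr/ → VCC, /gra/ → CCV, /fif/ → CVC, /dod/ → CVC.

VCC.CCV.CVC.CVC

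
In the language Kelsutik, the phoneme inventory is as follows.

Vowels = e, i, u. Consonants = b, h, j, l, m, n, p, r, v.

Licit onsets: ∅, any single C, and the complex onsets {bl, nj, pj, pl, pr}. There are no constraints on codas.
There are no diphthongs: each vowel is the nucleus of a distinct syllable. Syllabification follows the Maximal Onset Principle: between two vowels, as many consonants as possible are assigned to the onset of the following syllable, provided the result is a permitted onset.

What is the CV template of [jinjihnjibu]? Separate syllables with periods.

CV.CCVC.CCV.CV

Nuclei (vowels): i, i, i, u → 4 syllables.
σ1/σ2 boundary: /nj/ — entire cluster is a permitted onset → onset /nj/, coda ∅.
σ2/σ3 boundary: /hnj/ — longest licit onset from the right is /nj/, leaving /h/ as coda.
σ3/σ4 boundary: just /b/ — single C goes to the following onset.
Putting it together: ji.njih.nji.bu.
Mapping each syllable to C/V: /ji/ → CV, /njih/ → CCVC, /nji/ → CCV, /bu/ → CV.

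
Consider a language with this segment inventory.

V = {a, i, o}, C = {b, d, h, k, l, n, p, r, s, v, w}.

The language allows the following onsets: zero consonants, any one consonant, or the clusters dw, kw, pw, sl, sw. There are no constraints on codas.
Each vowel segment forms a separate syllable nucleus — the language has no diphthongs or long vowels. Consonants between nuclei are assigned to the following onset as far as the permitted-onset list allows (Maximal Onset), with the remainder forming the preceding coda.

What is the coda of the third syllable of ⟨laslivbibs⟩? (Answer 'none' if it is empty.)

bs

Nuclei (vowels): a, i, i → 3 syllables.
/a…i/ gap (V1→V2): /sl/ — entire cluster is a permitted onset → onset /sl/, coda ∅.
/i…i/ gap (V2→V3): /vb/; trying suffixes from longest down, /b/ is the first permitted one, so coda /v/ | onset /b/.
Syllabification: la.sliv.bibs.
Syllable 3 is /bibs/: onset /b/, nucleus /i/, coda /bs/.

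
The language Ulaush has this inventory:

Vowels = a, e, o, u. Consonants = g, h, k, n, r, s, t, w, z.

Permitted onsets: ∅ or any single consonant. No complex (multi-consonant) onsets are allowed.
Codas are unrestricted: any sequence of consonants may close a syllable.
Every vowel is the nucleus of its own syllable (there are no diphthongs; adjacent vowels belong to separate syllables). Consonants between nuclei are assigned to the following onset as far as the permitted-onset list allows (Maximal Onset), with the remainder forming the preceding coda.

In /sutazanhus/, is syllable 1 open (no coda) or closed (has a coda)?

The vowels are u, a, a, u — 4 nuclei, so 4 syllables.
Between /u/ (V1) and /a/ (V2): /t/ is a single consonant, so it becomes the next onset.
Between /a/ (V2) and /a/ (V3): /z/ → onset of the next syllable (single consonants are always licit onsets).
Between /a/ (V3) and /u/ (V4): cluster /nh/ — the longest permitted-onset suffix is /h/; onset = /h/, preceding coda = /n/.
Putting it together: su.ta.zan.hus.
Syllable 1 is /su/; it ends in its nucleus with no coda, so it is open.

open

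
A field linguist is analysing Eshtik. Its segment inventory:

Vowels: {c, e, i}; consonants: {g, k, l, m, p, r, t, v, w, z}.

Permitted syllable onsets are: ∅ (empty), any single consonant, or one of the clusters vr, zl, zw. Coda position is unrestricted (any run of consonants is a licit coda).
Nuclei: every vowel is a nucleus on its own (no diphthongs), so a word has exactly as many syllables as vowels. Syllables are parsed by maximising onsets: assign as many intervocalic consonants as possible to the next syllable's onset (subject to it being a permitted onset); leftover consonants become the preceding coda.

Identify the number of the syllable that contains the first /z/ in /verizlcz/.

3

Nuclei (vowels): e, i, c → 3 syllables.
V1 /e/ – V2 /i/: /r/ → onset of the next syllable (single consonants are always licit onsets).
V2 /i/ – V3 /c/: /zl/ — entire cluster is a permitted onset → onset /zl/, coda ∅.
Syllabification: ve.ri.zlcz.
The first /z/ is in the onset of syllable 3 (/zlcz/).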